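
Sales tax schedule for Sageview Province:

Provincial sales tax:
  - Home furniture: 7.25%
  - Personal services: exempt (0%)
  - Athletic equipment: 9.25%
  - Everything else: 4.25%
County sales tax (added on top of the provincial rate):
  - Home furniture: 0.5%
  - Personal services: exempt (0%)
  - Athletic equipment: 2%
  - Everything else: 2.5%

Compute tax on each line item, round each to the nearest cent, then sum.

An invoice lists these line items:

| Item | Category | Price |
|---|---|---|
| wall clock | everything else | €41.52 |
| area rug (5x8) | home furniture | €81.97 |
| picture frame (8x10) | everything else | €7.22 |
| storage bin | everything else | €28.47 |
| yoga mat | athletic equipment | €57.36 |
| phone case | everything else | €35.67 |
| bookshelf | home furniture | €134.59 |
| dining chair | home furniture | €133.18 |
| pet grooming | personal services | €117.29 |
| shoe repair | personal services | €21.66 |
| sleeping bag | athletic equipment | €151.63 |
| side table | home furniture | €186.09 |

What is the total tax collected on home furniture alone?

Area rug (5x8) €81.97: home furniture → 7.25% + 0.5% county = 7.75% → €6.35
Bookshelf €134.59: home furniture → 7.25% + 0.5% county = 7.75% → €10.43
Dining chair €133.18: home furniture → 7.25% + 0.5% county = 7.75% → €10.32
Side table €186.09: home furniture → 7.25% + 0.5% county = 7.75% → €14.42
Tax on home furniture = €6.35 + €10.43 + €10.32 + €14.42 = €41.52

€41.52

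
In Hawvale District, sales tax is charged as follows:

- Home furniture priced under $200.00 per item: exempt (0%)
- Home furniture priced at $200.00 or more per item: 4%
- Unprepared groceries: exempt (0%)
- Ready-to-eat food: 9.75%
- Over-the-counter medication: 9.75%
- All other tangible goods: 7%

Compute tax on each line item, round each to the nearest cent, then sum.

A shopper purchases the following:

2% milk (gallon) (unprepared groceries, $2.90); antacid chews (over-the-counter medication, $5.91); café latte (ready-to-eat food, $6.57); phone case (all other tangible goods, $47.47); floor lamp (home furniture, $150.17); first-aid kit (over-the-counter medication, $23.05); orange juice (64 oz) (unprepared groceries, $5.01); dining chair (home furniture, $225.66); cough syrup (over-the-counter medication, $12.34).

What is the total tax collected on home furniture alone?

Floor lamp $150.17: home furniture, under $200.00 → 0% → $0.00
Dining chair $225.66: home furniture, $200.00 or more → 4% → $9.03
Tax on home furniture = $0.00 + $9.03 = $9.03

$9.03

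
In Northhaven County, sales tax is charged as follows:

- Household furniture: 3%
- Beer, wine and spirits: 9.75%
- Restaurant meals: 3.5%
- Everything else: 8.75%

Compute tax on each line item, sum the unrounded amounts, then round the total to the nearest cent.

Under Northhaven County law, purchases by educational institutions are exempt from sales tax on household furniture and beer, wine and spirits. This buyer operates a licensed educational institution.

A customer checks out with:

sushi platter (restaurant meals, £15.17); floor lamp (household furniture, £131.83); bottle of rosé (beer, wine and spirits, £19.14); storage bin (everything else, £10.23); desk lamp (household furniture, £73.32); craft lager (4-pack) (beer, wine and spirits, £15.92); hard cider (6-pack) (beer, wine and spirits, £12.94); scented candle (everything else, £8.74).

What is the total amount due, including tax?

£289.48

Sushi platter £15.17: restaurant meals → 3.5% → £0.53095
Floor lamp £131.83: household furniture, buyer-exempt → 0% → £0.00
Bottle of rosé £19.14: beer, wine and spirits, buyer-exempt → 0% → £0.00
Storage bin £10.23: everything else → 8.75% → £0.895125
Desk lamp £73.32: household furniture, buyer-exempt → 0% → £0.00
Craft lager (4-pack) £15.92: beer, wine and spirits, buyer-exempt → 0% → £0.00
Hard cider (6-pack) £12.94: beer, wine and spirits, buyer-exempt → 0% → £0.00
Scented candle £8.74: everything else → 8.75% → £0.76475
Subtotal = £287.29; unrounded tax = £2.190825 → £2.19; total due = £289.48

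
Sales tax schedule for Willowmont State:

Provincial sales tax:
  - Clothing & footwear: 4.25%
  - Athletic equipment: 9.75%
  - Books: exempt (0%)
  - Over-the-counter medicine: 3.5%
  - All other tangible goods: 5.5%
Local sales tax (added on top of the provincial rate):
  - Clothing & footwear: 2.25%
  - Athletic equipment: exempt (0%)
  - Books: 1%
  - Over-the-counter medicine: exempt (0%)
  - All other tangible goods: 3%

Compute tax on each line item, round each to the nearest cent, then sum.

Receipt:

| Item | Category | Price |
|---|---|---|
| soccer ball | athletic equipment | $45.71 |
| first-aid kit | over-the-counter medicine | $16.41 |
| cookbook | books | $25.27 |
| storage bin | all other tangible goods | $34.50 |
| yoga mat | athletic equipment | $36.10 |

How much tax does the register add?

Soccer ball $45.71: athletic equipment → 9.75% + 0% local = 9.75% → $4.46
First-aid kit $16.41: over-the-counter medicine → 3.5% + 0% local = 3.5% → $0.57
Cookbook $25.27: books → 0% + 1% local = 1% → $0.25
Storage bin $34.50: all other tangible goods → 5.5% + 3% local = 8.5% → $2.93
Yoga mat $36.10: athletic equipment → 9.75% + 0% local = 9.75% → $3.52
Total tax = $4.46 + $0.57 + $0.25 + $2.93 + $3.52 = $11.73

$11.73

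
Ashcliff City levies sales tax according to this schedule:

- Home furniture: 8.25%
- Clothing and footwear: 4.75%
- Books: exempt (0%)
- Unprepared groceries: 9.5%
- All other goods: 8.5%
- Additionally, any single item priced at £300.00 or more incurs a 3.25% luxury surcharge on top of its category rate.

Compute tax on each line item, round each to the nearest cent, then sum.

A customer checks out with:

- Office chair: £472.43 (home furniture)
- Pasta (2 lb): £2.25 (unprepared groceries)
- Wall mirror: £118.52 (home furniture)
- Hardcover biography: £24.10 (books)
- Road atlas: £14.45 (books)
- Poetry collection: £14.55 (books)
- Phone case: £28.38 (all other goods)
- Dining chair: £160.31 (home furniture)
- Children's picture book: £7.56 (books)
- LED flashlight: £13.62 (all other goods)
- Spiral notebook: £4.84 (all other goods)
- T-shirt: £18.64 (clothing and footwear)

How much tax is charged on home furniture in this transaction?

£77.34

Office chair £472.43: home furniture → 8.25% + 3.25% surcharge = 11.5% → £54.33
Wall mirror £118.52: home furniture → 8.25% → £9.78
Dining chair £160.31: home furniture → 8.25% → £13.23
Tax on home furniture = £54.33 + £9.78 + £13.23 = £77.34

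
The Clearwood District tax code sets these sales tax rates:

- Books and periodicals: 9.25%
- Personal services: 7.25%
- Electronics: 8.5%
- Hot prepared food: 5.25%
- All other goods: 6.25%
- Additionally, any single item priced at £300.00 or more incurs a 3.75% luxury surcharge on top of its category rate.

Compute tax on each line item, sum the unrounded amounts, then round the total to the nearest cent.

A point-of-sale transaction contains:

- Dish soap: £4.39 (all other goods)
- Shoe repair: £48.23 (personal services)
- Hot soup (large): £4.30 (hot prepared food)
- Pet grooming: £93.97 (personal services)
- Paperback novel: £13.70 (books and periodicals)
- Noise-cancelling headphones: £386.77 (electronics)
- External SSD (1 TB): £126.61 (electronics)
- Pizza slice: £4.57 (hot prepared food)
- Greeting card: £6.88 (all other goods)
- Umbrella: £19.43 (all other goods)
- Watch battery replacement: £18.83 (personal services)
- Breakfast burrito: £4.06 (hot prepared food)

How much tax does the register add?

£73.68

Dish soap £4.39: all other goods → 6.25% → £0.274375
Shoe repair £48.23: personal services → 7.25% → £3.496675
Hot soup (large) £4.30: hot prepared food → 5.25% → £0.22575
Pet grooming £93.97: personal services → 7.25% → £6.812825
Paperback novel £13.70: books and periodicals → 9.25% → £1.26725
Noise-cancelling headphones £386.77: electronics → 8.5% + 3.75% surcharge = 12.25% → £47.379325
External SSD (1 TB) £126.61: electronics → 8.5% → £10.76185
Pizza slice £4.57: hot prepared food → 5.25% → £0.239925
Greeting card £6.88: all other goods → 6.25% → £0.43
Umbrella £19.43: all other goods → 6.25% → £1.214375
Watch battery replacement £18.83: personal services → 7.25% → £1.365175
Breakfast burrito £4.06: hot prepared food → 5.25% → £0.21315
Unrounded tax sum = £73.680675 → £73.68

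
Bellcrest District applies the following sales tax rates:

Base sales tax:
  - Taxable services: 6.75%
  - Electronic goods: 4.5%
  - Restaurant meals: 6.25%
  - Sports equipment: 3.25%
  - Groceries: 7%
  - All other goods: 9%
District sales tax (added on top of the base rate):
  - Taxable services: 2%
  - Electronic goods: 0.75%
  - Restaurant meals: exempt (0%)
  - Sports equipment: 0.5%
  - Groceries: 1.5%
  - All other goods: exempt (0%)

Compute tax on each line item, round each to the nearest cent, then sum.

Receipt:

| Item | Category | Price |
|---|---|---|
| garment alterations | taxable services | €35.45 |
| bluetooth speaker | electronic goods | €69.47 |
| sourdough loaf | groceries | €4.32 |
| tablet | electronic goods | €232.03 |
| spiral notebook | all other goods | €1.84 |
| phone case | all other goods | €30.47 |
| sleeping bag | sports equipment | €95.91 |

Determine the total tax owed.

€25.81

Garment alterations €35.45: taxable services → 6.75% + 2% district = 8.75% → €3.10
Bluetooth speaker €69.47: electronic goods → 4.5% + 0.75% district = 5.25% → €3.65
Sourdough loaf €4.32: groceries → 7% + 1.5% district = 8.5% → €0.37
Tablet €232.03: electronic goods → 4.5% + 0.75% district = 5.25% → €12.18
Spiral notebook €1.84: all other goods → 9% + 0% district = 9% → €0.17
Phone case €30.47: all other goods → 9% + 0% district = 9% → €2.74
Sleeping bag €95.91: sports equipment → 3.25% + 0.5% district = 3.75% → €3.60
Total tax = €3.10 + €3.65 + €0.37 + €12.18 + €0.17 + €2.74 + €3.60 = €25.81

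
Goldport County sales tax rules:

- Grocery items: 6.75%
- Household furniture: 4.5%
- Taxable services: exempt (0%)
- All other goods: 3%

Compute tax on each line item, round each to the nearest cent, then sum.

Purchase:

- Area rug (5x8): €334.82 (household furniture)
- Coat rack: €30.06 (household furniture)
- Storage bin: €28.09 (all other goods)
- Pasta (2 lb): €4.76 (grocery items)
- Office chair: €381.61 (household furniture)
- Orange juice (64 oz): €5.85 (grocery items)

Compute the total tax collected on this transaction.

Area rug (5x8) €334.82: household furniture → 4.5% → €15.07
Coat rack €30.06: household furniture → 4.5% → €1.35
Storage bin €28.09: all other goods → 3% → €0.84
Pasta (2 lb) €4.76: grocery items → 6.75% → €0.32
Office chair €381.61: household furniture → 4.5% → €17.17
Orange juice (64 oz) €5.85: grocery items → 6.75% → €0.39
Total tax = €15.07 + €1.35 + €0.84 + €0.32 + €17.17 + €0.39 = €35.14

€35.14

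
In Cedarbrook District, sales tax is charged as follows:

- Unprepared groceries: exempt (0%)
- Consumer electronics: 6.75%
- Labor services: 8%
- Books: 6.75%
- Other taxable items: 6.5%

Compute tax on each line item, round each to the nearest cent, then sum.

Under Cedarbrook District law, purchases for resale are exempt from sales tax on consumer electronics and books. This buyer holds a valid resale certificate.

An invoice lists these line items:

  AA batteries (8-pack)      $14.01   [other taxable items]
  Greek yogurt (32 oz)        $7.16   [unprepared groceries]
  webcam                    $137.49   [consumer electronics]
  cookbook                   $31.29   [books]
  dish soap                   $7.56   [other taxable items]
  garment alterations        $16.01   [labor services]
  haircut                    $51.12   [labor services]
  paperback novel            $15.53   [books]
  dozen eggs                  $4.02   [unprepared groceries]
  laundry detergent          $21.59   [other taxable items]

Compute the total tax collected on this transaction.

$8.17

AA batteries (8-pack) $14.01: other taxable items → 6.5% → $0.91
Greek yogurt (32 oz) $7.16: unprepared groceries → 0% → $0.00
Webcam $137.49: consumer electronics, buyer-exempt → 0% → $0.00
Cookbook $31.29: books, buyer-exempt → 0% → $0.00
Dish soap $7.56: other taxable items → 6.5% → $0.49
Garment alterations $16.01: labor services → 8% → $1.28
Haircut $51.12: labor services → 8% → $4.09
Paperback novel $15.53: books, buyer-exempt → 0% → $0.00
Dozen eggs $4.02: unprepared groceries → 0% → $0.00
Laundry detergent $21.59: other taxable items → 6.5% → $1.40
Total tax = $0.91 + $0.49 + $1.28 + $4.09 + $1.40 = $8.17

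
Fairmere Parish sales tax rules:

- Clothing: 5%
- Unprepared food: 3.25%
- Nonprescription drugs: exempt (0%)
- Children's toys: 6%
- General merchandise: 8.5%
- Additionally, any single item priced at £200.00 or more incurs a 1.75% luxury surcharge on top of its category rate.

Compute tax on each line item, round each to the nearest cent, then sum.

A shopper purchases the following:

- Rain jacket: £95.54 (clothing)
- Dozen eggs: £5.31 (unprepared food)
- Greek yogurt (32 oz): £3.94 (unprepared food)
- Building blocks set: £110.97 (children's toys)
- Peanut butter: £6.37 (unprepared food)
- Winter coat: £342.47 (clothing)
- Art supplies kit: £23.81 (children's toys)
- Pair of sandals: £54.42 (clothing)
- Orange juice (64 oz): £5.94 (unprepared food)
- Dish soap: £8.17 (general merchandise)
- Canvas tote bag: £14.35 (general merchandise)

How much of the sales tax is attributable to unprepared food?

Dozen eggs £5.31: unprepared food → 3.25% → £0.17
Greek yogurt (32 oz) £3.94: unprepared food → 3.25% → £0.13
Peanut butter £6.37: unprepared food → 3.25% → £0.21
Orange juice (64 oz) £5.94: unprepared food → 3.25% → £0.19
Tax on unprepared food = £0.17 + £0.13 + £0.21 + £0.19 = £0.70

£0.70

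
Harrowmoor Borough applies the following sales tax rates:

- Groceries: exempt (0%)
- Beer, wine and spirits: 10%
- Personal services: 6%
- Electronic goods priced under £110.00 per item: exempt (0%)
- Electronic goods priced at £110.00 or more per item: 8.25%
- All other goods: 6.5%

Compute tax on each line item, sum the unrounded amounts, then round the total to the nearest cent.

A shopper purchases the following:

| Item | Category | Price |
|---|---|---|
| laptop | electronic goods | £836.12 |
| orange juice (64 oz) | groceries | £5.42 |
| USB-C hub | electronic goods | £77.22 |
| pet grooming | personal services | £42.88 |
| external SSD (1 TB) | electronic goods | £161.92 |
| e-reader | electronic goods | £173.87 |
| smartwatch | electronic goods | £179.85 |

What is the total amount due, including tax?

Laptop £836.12: electronic goods, £110.00 or more → 8.25% → £68.9799
Orange juice (64 oz) £5.42: groceries → 0% → £0.00
USB-C hub £77.22: electronic goods, under £110.00 → 0% → £0.00
Pet grooming £42.88: personal services → 6% → £2.5728
External SSD (1 TB) £161.92: electronic goods, £110.00 or more → 8.25% → £13.3584
E-reader £173.87: electronic goods, £110.00 or more → 8.25% → £14.344275
Smartwatch £179.85: electronic goods, £110.00 or more → 8.25% → £14.837625
Subtotal = £1477.28; unrounded tax = £114.093 → £114.09; total due = £1591.37

£1591.37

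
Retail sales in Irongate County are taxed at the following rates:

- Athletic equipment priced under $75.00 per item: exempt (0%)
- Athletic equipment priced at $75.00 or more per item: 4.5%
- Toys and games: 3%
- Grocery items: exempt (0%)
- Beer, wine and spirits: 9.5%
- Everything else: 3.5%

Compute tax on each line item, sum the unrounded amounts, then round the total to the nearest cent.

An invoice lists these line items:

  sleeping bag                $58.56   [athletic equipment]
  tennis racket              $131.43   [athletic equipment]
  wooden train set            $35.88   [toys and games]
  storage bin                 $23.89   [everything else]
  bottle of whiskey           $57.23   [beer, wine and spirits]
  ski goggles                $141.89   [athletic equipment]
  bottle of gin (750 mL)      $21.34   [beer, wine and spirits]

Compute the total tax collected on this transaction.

Sleeping bag $58.56: athletic equipment, under $75.00 → 0% → $0.00
Tennis racket $131.43: athletic equipment, $75.00 or more → 4.5% → $5.91435
Wooden train set $35.88: toys and games → 3% → $1.0764
Storage bin $23.89: everything else → 3.5% → $0.83615
Bottle of whiskey $57.23: beer, wine and spirits → 9.5% → $5.43685
Ski goggles $141.89: athletic equipment, $75.00 or more → 4.5% → $6.38505
Bottle of gin (750 mL) $21.34: beer, wine and spirits → 9.5% → $2.0273
Unrounded tax sum = $21.6761 → $21.68

$21.68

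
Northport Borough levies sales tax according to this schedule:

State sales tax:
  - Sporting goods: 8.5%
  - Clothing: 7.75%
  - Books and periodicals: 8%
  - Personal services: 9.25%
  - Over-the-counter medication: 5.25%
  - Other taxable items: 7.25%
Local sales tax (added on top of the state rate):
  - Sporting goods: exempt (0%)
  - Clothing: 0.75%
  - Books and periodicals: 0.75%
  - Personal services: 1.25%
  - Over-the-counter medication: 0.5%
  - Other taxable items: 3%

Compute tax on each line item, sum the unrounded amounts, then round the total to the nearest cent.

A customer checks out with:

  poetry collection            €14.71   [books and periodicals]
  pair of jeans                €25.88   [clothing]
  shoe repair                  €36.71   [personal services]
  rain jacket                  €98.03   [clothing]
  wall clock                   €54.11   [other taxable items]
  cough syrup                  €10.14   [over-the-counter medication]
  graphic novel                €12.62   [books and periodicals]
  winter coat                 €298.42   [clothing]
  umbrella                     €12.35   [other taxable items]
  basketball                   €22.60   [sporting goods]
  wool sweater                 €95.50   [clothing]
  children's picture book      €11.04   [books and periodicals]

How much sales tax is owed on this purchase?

€60.54

Poetry collection €14.71: books and periodicals → 8% + 0.75% local = 8.75% → €1.287125
Pair of jeans €25.88: clothing → 7.75% + 0.75% local = 8.5% → €2.1998
Shoe repair €36.71: personal services → 9.25% + 1.25% local = 10.5% → €3.85455
Rain jacket €98.03: clothing → 7.75% + 0.75% local = 8.5% → €8.33255
Wall clock €54.11: other taxable items → 7.25% + 3% local = 10.25% → €5.546275
Cough syrup €10.14: over-the-counter medication → 5.25% + 0.5% local = 5.75% → €0.58305
Graphic novel €12.62: books and periodicals → 8% + 0.75% local = 8.75% → €1.10425
Winter coat €298.42: clothing → 7.75% + 0.75% local = 8.5% → €25.3657
Umbrella €12.35: other taxable items → 7.25% + 3% local = 10.25% → €1.265875
Basketball €22.60: sporting goods → 8.5% + 0% local = 8.5% → €1.921
Wool sweater €95.50: clothing → 7.75% + 0.75% local = 8.5% → €8.1175
Children's picture book €11.04: books and periodicals → 8% + 0.75% local = 8.75% → €0.966
Unrounded tax sum = €60.543675 → €60.54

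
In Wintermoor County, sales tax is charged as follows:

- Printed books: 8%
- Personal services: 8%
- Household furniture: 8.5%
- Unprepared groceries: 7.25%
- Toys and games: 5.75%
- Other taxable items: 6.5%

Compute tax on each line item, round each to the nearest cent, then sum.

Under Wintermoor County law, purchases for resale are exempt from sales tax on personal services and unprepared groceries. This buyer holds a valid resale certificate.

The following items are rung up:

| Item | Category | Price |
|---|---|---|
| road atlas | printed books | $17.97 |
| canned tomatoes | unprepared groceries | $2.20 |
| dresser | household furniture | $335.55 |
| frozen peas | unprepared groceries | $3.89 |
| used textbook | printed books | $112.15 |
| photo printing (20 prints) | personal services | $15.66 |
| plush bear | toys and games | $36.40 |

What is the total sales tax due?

Road atlas $17.97: printed books → 8% → $1.44
Canned tomatoes $2.20: unprepared groceries, buyer-exempt → 0% → $0.00
Dresser $335.55: household furniture → 8.5% → $28.52
Frozen peas $3.89: unprepared groceries, buyer-exempt → 0% → $0.00
Used textbook $112.15: printed books → 8% → $8.97
Photo printing (20 prints) $15.66: personal services, buyer-exempt → 0% → $0.00
Plush bear $36.40: toys and games → 5.75% → $2.09
Total tax = $1.44 + $28.52 + $8.97 + $2.09 = $41.02

$41.02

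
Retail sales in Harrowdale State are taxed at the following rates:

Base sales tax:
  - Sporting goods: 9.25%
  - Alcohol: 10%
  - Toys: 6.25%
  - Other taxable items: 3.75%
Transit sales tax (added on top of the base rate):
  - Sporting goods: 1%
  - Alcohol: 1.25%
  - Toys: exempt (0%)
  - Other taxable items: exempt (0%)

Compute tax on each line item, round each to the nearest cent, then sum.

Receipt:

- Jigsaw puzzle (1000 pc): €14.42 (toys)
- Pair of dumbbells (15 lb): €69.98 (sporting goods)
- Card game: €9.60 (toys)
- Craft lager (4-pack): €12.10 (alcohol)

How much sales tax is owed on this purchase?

€10.03

Jigsaw puzzle (1000 pc) €14.42: toys → 6.25% + 0% transit = 6.25% → €0.90
Pair of dumbbells (15 lb) €69.98: sporting goods → 9.25% + 1% transit = 10.25% → €7.17
Card game €9.60: toys → 6.25% + 0% transit = 6.25% → €0.60
Craft lager (4-pack) €12.10: alcohol → 10% + 1.25% transit = 11.25% → €1.36
Total tax = €0.90 + €7.17 + €0.60 + €1.36 = €10.03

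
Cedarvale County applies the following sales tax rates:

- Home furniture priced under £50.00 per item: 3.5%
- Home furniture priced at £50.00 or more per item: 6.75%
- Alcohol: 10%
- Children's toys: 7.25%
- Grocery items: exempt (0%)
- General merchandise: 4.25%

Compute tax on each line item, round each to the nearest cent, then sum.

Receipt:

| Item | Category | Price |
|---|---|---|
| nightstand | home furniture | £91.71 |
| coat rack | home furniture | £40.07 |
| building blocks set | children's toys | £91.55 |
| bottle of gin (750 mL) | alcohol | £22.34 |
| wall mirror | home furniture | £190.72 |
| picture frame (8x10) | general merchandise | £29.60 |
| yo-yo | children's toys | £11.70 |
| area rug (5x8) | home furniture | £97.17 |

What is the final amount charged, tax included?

Nightstand £91.71: home furniture, £50.00 or more → 6.75% → £6.19
Coat rack £40.07: home furniture, under £50.00 → 3.5% → £1.40
Building blocks set £91.55: children's toys → 7.25% → £6.64
Bottle of gin (750 mL) £22.34: alcohol → 10% → £2.23
Wall mirror £190.72: home furniture, £50.00 or more → 6.75% → £12.87
Picture frame (8x10) £29.60: general merchandise → 4.25% → £1.26
Yo-yo £11.70: children's toys → 7.25% → £0.85
Area rug (5x8) £97.17: home furniture, £50.00 or more → 6.75% → £6.56
Subtotal = £574.86; tax = £38.00; total due = £612.86

£612.86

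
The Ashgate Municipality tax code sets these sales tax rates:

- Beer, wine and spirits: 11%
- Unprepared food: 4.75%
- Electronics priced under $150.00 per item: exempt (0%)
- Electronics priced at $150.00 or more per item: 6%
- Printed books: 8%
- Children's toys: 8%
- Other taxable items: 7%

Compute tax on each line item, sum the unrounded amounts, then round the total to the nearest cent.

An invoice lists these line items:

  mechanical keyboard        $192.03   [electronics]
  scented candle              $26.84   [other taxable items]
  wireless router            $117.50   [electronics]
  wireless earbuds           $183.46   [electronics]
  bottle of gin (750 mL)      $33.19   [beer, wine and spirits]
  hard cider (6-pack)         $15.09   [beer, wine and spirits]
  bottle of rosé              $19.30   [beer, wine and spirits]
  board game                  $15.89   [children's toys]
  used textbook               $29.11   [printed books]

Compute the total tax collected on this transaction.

Mechanical keyboard $192.03: electronics, $150.00 or more → 6% → $11.5218
Scented candle $26.84: other taxable items → 7% → $1.8788
Wireless router $117.50: electronics, under $150.00 → 0% → $0.00
Wireless earbuds $183.46: electronics, $150.00 or more → 6% → $11.0076
Bottle of gin (750 mL) $33.19: beer, wine and spirits → 11% → $3.6509
Hard cider (6-pack) $15.09: beer, wine and spirits → 11% → $1.6599
Bottle of rosé $19.30: beer, wine and spirits → 11% → $2.123
Board game $15.89: children's toys → 8% → $1.2712
Used textbook $29.11: printed books → 8% → $2.3288
Unrounded tax sum = $35.442 → $35.44

$35.44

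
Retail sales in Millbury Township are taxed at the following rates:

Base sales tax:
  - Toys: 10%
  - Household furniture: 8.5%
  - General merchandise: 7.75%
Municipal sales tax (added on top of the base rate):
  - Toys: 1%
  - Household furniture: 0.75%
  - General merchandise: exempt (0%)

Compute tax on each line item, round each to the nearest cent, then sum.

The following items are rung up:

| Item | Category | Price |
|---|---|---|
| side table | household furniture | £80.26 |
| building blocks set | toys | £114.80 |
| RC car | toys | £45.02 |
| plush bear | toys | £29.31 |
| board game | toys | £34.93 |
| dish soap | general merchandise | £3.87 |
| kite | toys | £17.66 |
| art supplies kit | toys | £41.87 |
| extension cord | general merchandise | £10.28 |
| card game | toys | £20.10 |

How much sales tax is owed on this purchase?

Side table £80.26: household furniture → 8.5% + 0.75% municipal = 9.25% → £7.42
Building blocks set £114.80: toys → 10% + 1% municipal = 11% → £12.63
RC car £45.02: toys → 10% + 1% municipal = 11% → £4.95
Plush bear £29.31: toys → 10% + 1% municipal = 11% → £3.22
Board game £34.93: toys → 10% + 1% municipal = 11% → £3.84
Dish soap £3.87: general merchandise → 7.75% + 0% municipal = 7.75% → £0.30
Kite £17.66: toys → 10% + 1% municipal = 11% → £1.94
Art supplies kit £41.87: toys → 10% + 1% municipal = 11% → £4.61
Extension cord £10.28: general merchandise → 7.75% + 0% municipal = 7.75% → £0.80
Card game £20.10: toys → 10% + 1% municipal = 11% → £2.21
Total tax = £7.42 + £12.63 + £4.95 + £3.22 + £3.84 + £0.30 + £1.94 + £4.61 + £0.80 + £2.21 = £41.92

£41.92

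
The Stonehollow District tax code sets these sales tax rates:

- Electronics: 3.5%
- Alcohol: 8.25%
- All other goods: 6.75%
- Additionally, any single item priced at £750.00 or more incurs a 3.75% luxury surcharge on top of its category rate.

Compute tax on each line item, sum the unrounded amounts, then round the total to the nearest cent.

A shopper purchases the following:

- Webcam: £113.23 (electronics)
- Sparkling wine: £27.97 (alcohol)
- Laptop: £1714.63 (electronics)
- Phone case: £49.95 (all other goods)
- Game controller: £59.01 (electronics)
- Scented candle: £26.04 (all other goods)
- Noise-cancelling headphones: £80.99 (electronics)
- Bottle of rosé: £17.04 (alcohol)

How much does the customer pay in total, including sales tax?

Webcam £113.23: electronics → 3.5% → £3.96305
Sparkling wine £27.97: alcohol → 8.25% → £2.307525
Laptop £1714.63: electronics → 3.5% + 3.75% surcharge = 7.25% → £124.310675
Phone case £49.95: all other goods → 6.75% → £3.371625
Game controller £59.01: electronics → 3.5% → £2.06535
Scented candle £26.04: all other goods → 6.75% → £1.7577
Noise-cancelling headphones £80.99: electronics → 3.5% → £2.83465
Bottle of rosé £17.04: alcohol → 8.25% → £1.4058
Subtotal = £2088.86; unrounded tax = £142.016375 → £142.02; total due = £2230.88

£2230.88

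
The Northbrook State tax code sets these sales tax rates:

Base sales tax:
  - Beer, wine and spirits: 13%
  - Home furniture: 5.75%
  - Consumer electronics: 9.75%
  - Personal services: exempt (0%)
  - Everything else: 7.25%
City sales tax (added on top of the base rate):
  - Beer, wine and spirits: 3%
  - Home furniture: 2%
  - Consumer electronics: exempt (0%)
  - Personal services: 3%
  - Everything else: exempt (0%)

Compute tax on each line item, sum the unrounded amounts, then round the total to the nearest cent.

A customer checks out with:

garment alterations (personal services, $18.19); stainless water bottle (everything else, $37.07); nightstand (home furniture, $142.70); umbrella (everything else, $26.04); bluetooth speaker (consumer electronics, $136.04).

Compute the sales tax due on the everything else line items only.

Stainless water bottle $37.07: everything else → 7.25% + 0% city = 7.25% → $2.687575
Umbrella $26.04: everything else → 7.25% + 0% city = 7.25% → $1.8879
Tax on everything else: unrounded sum = $4.575475 → $4.58

$4.58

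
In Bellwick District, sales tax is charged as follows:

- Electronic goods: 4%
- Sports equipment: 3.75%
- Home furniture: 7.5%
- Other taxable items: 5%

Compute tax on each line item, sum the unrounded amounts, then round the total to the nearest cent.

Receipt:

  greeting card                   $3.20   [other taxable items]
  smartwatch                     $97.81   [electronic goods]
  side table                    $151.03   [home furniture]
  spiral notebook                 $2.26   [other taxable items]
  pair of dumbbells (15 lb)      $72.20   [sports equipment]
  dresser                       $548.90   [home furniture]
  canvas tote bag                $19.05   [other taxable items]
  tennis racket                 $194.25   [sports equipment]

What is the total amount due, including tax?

Greeting card $3.20: other taxable items → 5% → $0.16
Smartwatch $97.81: electronic goods → 4% → $3.9124
Side table $151.03: home furniture → 7.5% → $11.32725
Spiral notebook $2.26: other taxable items → 5% → $0.113
Pair of dumbbells (15 lb) $72.20: sports equipment → 3.75% → $2.7075
Dresser $548.90: home furniture → 7.5% → $41.1675
Canvas tote bag $19.05: other taxable items → 5% → $0.9525
Tennis racket $194.25: sports equipment → 3.75% → $7.284375
Subtotal = $1088.70; unrounded tax = $67.624525 → $67.62; total due = $1156.32

$1156.32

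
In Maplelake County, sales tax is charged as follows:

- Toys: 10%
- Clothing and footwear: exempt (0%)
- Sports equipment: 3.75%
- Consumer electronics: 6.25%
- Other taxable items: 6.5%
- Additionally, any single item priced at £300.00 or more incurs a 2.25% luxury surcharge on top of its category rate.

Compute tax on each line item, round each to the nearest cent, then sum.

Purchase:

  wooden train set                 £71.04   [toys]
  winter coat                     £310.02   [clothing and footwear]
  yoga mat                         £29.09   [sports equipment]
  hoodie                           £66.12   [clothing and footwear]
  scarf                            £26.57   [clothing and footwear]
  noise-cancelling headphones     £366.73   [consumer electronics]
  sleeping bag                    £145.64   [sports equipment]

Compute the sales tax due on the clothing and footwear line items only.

Winter coat £310.02: clothing and footwear → 0% + 2.25% surcharge = 2.25% → £6.98
Hoodie £66.12: clothing and footwear → 0% → £0.00
Scarf £26.57: clothing and footwear → 0% → £0.00
Tax on clothing and footwear = £6.98 + £0.00 + £0.00 = £6.98

£6.98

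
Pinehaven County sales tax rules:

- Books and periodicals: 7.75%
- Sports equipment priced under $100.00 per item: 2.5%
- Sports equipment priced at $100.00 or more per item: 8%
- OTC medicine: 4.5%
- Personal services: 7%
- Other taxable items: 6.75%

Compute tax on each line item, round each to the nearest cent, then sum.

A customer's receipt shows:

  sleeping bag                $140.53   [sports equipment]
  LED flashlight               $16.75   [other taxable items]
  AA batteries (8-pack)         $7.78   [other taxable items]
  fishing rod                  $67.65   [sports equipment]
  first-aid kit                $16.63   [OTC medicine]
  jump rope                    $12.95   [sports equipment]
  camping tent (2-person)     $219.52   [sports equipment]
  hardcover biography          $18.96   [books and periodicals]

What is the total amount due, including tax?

$535.46

Sleeping bag $140.53: sports equipment, $100.00 or more → 8% → $11.24
LED flashlight $16.75: other taxable items → 6.75% → $1.13
AA batteries (8-pack) $7.78: other taxable items → 6.75% → $0.53
Fishing rod $67.65: sports equipment, under $100.00 → 2.5% → $1.69
First-aid kit $16.63: OTC medicine → 4.5% → $0.75
Jump rope $12.95: sports equipment, under $100.00 → 2.5% → $0.32
Camping tent (2-person) $219.52: sports equipment, $100.00 or more → 8% → $17.56
Hardcover biography $18.96: books and periodicals → 7.75% → $1.47
Subtotal = $500.77; tax = $34.69; total due = $535.46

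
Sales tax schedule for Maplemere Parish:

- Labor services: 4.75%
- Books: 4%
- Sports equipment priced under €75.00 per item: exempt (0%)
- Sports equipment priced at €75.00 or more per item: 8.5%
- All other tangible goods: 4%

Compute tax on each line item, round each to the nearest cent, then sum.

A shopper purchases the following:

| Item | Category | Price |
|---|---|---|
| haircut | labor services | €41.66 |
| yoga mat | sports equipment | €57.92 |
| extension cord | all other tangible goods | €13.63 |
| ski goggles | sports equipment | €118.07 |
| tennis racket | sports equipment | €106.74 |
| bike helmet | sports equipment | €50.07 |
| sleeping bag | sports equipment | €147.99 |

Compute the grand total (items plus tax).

€570.30

Haircut €41.66: labor services → 4.75% → €1.98
Yoga mat €57.92: sports equipment, under €75.00 → 0% → €0.00
Extension cord €13.63: all other tangible goods → 4% → €0.55
Ski goggles €118.07: sports equipment, €75.00 or more → 8.5% → €10.04
Tennis racket €106.74: sports equipment, €75.00 or more → 8.5% → €9.07
Bike helmet €50.07: sports equipment, under €75.00 → 0% → €0.00
Sleeping bag €147.99: sports equipment, €75.00 or more → 8.5% → €12.58
Subtotal = €536.08; tax = €34.22; total due = €570.30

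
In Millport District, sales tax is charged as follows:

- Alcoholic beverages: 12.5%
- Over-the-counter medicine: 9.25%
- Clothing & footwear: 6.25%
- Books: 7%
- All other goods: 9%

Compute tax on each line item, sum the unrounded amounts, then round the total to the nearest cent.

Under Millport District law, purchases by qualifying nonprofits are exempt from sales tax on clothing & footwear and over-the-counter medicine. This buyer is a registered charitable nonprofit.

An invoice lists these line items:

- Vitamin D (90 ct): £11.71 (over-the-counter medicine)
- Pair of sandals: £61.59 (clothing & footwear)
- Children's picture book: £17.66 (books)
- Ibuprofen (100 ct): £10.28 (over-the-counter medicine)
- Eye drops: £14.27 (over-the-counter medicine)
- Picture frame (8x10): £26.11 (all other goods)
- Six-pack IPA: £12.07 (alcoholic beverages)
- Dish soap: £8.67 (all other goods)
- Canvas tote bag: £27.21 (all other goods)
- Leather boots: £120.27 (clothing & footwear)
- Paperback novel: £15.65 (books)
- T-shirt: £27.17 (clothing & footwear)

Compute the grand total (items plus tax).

Vitamin D (90 ct) £11.71: over-the-counter medicine, buyer-exempt → 0% → £0.00
Pair of sandals £61.59: clothing & footwear, buyer-exempt → 0% → £0.00
Children's picture book £17.66: books → 7% → £1.2362
Ibuprofen (100 ct) £10.28: over-the-counter medicine, buyer-exempt → 0% → £0.00
Eye drops £14.27: over-the-counter medicine, buyer-exempt → 0% → £0.00
Picture frame (8x10) £26.11: all other goods → 9% → £2.3499
Six-pack IPA £12.07: alcoholic beverages → 12.5% → £1.50875
Dish soap £8.67: all other goods → 9% → £0.7803
Canvas tote bag £27.21: all other goods → 9% → £2.4489
Leather boots £120.27: clothing & footwear, buyer-exempt → 0% → £0.00
Paperback novel £15.65: books → 7% → £1.0955
T-shirt £27.17: clothing & footwear, buyer-exempt → 0% → £0.00
Subtotal = £352.66; unrounded tax = £9.41955 → £9.42; total due = £362.08

£362.08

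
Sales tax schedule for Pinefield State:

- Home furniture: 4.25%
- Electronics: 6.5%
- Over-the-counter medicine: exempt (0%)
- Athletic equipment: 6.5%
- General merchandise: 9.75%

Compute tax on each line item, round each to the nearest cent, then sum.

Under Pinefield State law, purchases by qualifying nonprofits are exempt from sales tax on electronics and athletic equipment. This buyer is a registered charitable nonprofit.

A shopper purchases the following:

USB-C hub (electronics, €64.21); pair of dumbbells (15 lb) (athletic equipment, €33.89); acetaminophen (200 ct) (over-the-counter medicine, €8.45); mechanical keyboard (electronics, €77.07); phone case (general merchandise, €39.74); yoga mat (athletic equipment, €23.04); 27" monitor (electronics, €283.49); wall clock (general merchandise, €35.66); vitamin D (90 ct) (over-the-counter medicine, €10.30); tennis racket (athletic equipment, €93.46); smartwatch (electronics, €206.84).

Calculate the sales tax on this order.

USB-C hub €64.21: electronics, buyer-exempt → 0% → €0.00
Pair of dumbbells (15 lb) €33.89: athletic equipment, buyer-exempt → 0% → €0.00
Acetaminophen (200 ct) €8.45: over-the-counter medicine → 0% → €0.00
Mechanical keyboard €77.07: electronics, buyer-exempt → 0% → €0.00
Phone case €39.74: general merchandise → 9.75% → €3.87
Yoga mat €23.04: athletic equipment, buyer-exempt → 0% → €0.00
27" monitor €283.49: electronics, buyer-exempt → 0% → €0.00
Wall clock €35.66: general merchandise → 9.75% → €3.48
Vitamin D (90 ct) €10.30: over-the-counter medicine → 0% → €0.00
Tennis racket €93.46: athletic equipment, buyer-exempt → 0% → €0.00
Smartwatch €206.84: electronics, buyer-exempt → 0% → €0.00
Total tax = €3.87 + €3.48 = €7.35

€7.35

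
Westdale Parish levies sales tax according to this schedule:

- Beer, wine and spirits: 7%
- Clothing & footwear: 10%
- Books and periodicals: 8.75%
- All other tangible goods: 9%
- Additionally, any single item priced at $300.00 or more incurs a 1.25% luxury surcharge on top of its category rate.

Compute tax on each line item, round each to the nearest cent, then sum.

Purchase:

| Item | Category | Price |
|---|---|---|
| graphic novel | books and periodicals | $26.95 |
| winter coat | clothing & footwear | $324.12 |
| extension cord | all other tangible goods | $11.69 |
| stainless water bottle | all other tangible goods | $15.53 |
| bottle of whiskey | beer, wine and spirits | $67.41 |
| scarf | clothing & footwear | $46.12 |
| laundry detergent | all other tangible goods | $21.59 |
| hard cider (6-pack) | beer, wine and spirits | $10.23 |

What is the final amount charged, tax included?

Graphic novel $26.95: books and periodicals → 8.75% → $2.36
Winter coat $324.12: clothing & footwear → 10% + 1.25% surcharge = 11.25% → $36.46
Extension cord $11.69: all other tangible goods → 9% → $1.05
Stainless water bottle $15.53: all other tangible goods → 9% → $1.40
Bottle of whiskey $67.41: beer, wine and spirits → 7% → $4.72
Scarf $46.12: clothing & footwear → 10% → $4.61
Laundry detergent $21.59: all other tangible goods → 9% → $1.94
Hard cider (6-pack) $10.23: beer, wine and spirits → 7% → $0.72
Subtotal = $523.64; tax = $53.26; total due = $576.90

$576.90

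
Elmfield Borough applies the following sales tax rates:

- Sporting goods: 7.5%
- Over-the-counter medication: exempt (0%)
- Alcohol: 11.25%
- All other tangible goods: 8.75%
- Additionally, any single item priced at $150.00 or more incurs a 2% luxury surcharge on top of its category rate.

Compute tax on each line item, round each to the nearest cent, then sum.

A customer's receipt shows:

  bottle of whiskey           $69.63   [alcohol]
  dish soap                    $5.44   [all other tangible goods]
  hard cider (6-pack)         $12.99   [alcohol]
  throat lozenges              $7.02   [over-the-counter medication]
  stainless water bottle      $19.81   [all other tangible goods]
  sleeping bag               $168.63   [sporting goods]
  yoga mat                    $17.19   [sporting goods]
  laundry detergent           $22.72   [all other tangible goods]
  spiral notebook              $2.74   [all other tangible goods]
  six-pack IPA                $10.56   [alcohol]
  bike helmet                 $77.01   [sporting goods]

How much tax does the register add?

$38.01

Bottle of whiskey $69.63: alcohol → 11.25% → $7.83
Dish soap $5.44: all other tangible goods → 8.75% → $0.48
Hard cider (6-pack) $12.99: alcohol → 11.25% → $1.46
Throat lozenges $7.02: over-the-counter medication → 0% → $0.00
Stainless water bottle $19.81: all other tangible goods → 8.75% → $1.73
Sleeping bag $168.63: sporting goods → 7.5% + 2% surcharge = 9.5% → $16.02
Yoga mat $17.19: sporting goods → 7.5% → $1.29
Laundry detergent $22.72: all other tangible goods → 8.75% → $1.99
Spiral notebook $2.74: all other tangible goods → 8.75% → $0.24
Six-pack IPA $10.56: alcohol → 11.25% → $1.19
Bike helmet $77.01: sporting goods → 7.5% → $5.78
Total tax = $7.83 + $0.48 + $1.46 + $1.73 + $16.02 + $1.29 + $1.99 + $0.24 + $1.19 + $5.78 = $38.01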